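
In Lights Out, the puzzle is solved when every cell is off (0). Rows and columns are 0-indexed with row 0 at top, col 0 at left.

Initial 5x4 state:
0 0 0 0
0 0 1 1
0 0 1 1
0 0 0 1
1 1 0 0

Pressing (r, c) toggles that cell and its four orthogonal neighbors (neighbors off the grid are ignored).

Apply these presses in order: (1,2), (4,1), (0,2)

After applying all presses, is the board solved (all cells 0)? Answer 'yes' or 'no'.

Answer: no

Derivation:
After press 1 at (1,2):
0 0 1 0
0 1 0 0
0 0 0 1
0 0 0 1
1 1 0 0

After press 2 at (4,1):
0 0 1 0
0 1 0 0
0 0 0 1
0 1 0 1
0 0 1 0

After press 3 at (0,2):
0 1 0 1
0 1 1 0
0 0 0 1
0 1 0 1
0 0 1 0

Lights still on: 8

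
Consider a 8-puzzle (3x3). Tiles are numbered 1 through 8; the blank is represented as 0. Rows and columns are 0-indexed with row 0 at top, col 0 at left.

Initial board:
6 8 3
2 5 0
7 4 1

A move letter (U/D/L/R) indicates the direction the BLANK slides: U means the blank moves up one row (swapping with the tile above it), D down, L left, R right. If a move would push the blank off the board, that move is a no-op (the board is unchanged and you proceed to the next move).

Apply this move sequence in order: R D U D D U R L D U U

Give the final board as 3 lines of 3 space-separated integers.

After move 1 (R):
6 8 3
2 5 0
7 4 1

After move 2 (D):
6 8 3
2 5 1
7 4 0

After move 3 (U):
6 8 3
2 5 0
7 4 1

After move 4 (D):
6 8 3
2 5 1
7 4 0

After move 5 (D):
6 8 3
2 5 1
7 4 0

After move 6 (U):
6 8 3
2 5 0
7 4 1

After move 7 (R):
6 8 3
2 5 0
7 4 1

After move 8 (L):
6 8 3
2 0 5
7 4 1

After move 9 (D):
6 8 3
2 4 5
7 0 1

After move 10 (U):
6 8 3
2 0 5
7 4 1

After move 11 (U):
6 0 3
2 8 5
7 4 1

Answer: 6 0 3
2 8 5
7 4 1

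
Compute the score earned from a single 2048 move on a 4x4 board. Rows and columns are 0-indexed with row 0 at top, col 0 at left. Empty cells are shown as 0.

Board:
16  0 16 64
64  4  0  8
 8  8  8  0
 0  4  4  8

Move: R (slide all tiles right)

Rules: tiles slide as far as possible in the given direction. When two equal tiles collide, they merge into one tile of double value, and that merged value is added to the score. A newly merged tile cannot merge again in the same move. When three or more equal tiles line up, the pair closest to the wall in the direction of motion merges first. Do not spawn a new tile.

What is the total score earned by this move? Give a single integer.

Answer: 56

Derivation:
Slide right:
row 0: [16, 0, 16, 64] -> [0, 0, 32, 64]  score +32 (running 32)
row 1: [64, 4, 0, 8] -> [0, 64, 4, 8]  score +0 (running 32)
row 2: [8, 8, 8, 0] -> [0, 0, 8, 16]  score +16 (running 48)
row 3: [0, 4, 4, 8] -> [0, 0, 8, 8]  score +8 (running 56)
Board after move:
 0  0 32 64
 0 64  4  8
 0  0  8 16
 0  0  8  8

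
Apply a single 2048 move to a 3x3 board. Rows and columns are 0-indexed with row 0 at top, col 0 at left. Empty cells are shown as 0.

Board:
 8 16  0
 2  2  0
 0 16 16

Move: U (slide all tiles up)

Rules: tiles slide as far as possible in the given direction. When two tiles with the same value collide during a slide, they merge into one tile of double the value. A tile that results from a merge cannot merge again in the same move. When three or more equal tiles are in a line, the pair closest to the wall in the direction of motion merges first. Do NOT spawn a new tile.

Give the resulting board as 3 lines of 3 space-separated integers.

Slide up:
col 0: [8, 2, 0] -> [8, 2, 0]
col 1: [16, 2, 16] -> [16, 2, 16]
col 2: [0, 0, 16] -> [16, 0, 0]

Answer:  8 16 16
 2  2  0
 0 16  0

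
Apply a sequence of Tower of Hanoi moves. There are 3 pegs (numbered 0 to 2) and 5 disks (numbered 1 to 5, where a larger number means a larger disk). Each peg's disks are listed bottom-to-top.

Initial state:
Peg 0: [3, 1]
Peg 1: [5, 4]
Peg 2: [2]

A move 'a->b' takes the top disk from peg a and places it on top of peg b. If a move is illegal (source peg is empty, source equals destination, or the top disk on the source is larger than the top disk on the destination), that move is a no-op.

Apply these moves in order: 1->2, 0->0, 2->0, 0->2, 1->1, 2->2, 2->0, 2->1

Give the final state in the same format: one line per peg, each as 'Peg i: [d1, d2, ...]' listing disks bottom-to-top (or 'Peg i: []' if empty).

Answer: Peg 0: [3, 1]
Peg 1: [5, 4, 2]
Peg 2: []

Derivation:
After move 1 (1->2):
Peg 0: [3, 1]
Peg 1: [5, 4]
Peg 2: [2]

After move 2 (0->0):
Peg 0: [3, 1]
Peg 1: [5, 4]
Peg 2: [2]

After move 3 (2->0):
Peg 0: [3, 1]
Peg 1: [5, 4]
Peg 2: [2]

After move 4 (0->2):
Peg 0: [3]
Peg 1: [5, 4]
Peg 2: [2, 1]

After move 5 (1->1):
Peg 0: [3]
Peg 1: [5, 4]
Peg 2: [2, 1]

After move 6 (2->2):
Peg 0: [3]
Peg 1: [5, 4]
Peg 2: [2, 1]

After move 7 (2->0):
Peg 0: [3, 1]
Peg 1: [5, 4]
Peg 2: [2]

After move 8 (2->1):
Peg 0: [3, 1]
Peg 1: [5, 4, 2]
Peg 2: []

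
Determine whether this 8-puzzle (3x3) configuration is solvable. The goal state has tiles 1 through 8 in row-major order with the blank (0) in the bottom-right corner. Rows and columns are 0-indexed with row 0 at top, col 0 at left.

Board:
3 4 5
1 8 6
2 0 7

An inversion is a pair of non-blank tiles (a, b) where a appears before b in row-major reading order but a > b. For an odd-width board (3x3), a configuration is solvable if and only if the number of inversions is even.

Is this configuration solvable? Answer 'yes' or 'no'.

Answer: yes

Derivation:
Inversions (pairs i<j in row-major order where tile[i] > tile[j] > 0): 10
10 is even, so the puzzle is solvable.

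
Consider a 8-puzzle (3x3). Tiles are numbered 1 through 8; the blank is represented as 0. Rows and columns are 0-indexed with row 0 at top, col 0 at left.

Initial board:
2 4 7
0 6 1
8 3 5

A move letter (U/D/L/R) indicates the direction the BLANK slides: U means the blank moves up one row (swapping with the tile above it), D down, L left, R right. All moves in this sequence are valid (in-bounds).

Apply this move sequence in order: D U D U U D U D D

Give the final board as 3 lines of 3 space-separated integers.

After move 1 (D):
2 4 7
8 6 1
0 3 5

After move 2 (U):
2 4 7
0 6 1
8 3 5

After move 3 (D):
2 4 7
8 6 1
0 3 5

After move 4 (U):
2 4 7
0 6 1
8 3 5

After move 5 (U):
0 4 7
2 6 1
8 3 5

After move 6 (D):
2 4 7
0 6 1
8 3 5

After move 7 (U):
0 4 7
2 6 1
8 3 5

After move 8 (D):
2 4 7
0 6 1
8 3 5

After move 9 (D):
2 4 7
8 6 1
0 3 5

Answer: 2 4 7
8 6 1
0 3 5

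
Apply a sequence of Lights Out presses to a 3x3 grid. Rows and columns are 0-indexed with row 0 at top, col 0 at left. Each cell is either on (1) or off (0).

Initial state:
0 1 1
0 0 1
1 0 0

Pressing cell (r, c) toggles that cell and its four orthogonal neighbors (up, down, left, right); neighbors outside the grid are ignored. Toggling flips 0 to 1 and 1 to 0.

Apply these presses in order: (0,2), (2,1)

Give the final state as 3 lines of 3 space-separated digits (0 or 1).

After press 1 at (0,2):
0 0 0
0 0 0
1 0 0

After press 2 at (2,1):
0 0 0
0 1 0
0 1 1

Answer: 0 0 0
0 1 0
0 1 1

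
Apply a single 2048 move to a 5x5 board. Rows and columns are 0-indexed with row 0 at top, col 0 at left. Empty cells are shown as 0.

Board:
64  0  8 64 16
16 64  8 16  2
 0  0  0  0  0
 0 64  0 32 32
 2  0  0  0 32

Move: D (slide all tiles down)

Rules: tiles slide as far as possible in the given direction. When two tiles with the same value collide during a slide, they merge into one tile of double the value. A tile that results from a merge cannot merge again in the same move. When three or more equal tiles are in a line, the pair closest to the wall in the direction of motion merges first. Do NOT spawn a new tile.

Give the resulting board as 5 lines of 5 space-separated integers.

Slide down:
col 0: [64, 16, 0, 0, 2] -> [0, 0, 64, 16, 2]
col 1: [0, 64, 0, 64, 0] -> [0, 0, 0, 0, 128]
col 2: [8, 8, 0, 0, 0] -> [0, 0, 0, 0, 16]
col 3: [64, 16, 0, 32, 0] -> [0, 0, 64, 16, 32]
col 4: [16, 2, 0, 32, 32] -> [0, 0, 16, 2, 64]

Answer:   0   0   0   0   0
  0   0   0   0   0
 64   0   0  64  16
 16   0   0  16   2
  2 128  16  32  64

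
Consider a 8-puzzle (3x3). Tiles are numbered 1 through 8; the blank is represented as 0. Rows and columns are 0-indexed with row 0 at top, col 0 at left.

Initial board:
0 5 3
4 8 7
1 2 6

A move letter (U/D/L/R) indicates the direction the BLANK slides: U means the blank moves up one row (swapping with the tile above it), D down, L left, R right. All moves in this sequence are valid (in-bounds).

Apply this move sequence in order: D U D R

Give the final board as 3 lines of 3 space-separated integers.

Answer: 4 5 3
8 0 7
1 2 6

Derivation:
After move 1 (D):
4 5 3
0 8 7
1 2 6

After move 2 (U):
0 5 3
4 8 7
1 2 6

After move 3 (D):
4 5 3
0 8 7
1 2 6

After move 4 (R):
4 5 3
8 0 7
1 2 6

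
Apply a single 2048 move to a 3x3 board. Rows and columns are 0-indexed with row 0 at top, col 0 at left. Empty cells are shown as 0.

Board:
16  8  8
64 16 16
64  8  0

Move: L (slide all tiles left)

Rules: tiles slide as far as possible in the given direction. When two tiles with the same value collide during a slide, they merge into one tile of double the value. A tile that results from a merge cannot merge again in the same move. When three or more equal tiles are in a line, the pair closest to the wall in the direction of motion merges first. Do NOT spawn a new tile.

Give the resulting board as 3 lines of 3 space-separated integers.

Slide left:
row 0: [16, 8, 8] -> [16, 16, 0]
row 1: [64, 16, 16] -> [64, 32, 0]
row 2: [64, 8, 0] -> [64, 8, 0]

Answer: 16 16  0
64 32  0
64  8  0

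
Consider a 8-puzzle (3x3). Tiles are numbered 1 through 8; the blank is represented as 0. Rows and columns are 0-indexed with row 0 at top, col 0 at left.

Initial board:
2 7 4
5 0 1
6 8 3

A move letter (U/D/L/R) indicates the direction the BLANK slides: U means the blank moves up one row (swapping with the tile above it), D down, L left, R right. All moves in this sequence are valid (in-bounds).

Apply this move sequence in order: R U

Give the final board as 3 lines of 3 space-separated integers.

Answer: 2 7 0
5 1 4
6 8 3

Derivation:
After move 1 (R):
2 7 4
5 1 0
6 8 3

After move 2 (U):
2 7 0
5 1 4
6 8 3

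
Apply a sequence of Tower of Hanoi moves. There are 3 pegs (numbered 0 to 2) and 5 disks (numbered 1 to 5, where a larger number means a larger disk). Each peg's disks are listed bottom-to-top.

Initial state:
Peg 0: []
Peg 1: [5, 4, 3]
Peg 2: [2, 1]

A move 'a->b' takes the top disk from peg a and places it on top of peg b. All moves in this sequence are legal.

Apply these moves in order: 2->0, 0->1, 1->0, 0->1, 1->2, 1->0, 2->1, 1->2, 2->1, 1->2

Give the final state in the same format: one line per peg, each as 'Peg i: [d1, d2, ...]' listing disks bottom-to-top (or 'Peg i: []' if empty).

Answer: Peg 0: [3]
Peg 1: [5, 4]
Peg 2: [2, 1]

Derivation:
After move 1 (2->0):
Peg 0: [1]
Peg 1: [5, 4, 3]
Peg 2: [2]

After move 2 (0->1):
Peg 0: []
Peg 1: [5, 4, 3, 1]
Peg 2: [2]

After move 3 (1->0):
Peg 0: [1]
Peg 1: [5, 4, 3]
Peg 2: [2]

After move 4 (0->1):
Peg 0: []
Peg 1: [5, 4, 3, 1]
Peg 2: [2]

After move 5 (1->2):
Peg 0: []
Peg 1: [5, 4, 3]
Peg 2: [2, 1]

After move 6 (1->0):
Peg 0: [3]
Peg 1: [5, 4]
Peg 2: [2, 1]

After move 7 (2->1):
Peg 0: [3]
Peg 1: [5, 4, 1]
Peg 2: [2]

After move 8 (1->2):
Peg 0: [3]
Peg 1: [5, 4]
Peg 2: [2, 1]

After move 9 (2->1):
Peg 0: [3]
Peg 1: [5, 4, 1]
Peg 2: [2]

After move 10 (1->2):
Peg 0: [3]
Peg 1: [5, 4]
Peg 2: [2, 1]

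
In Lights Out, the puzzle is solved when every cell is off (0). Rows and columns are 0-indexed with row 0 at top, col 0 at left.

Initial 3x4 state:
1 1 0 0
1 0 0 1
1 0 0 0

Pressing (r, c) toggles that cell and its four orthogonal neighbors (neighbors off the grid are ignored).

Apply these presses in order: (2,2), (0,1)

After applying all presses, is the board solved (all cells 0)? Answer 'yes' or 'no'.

After press 1 at (2,2):
1 1 0 0
1 0 1 1
1 1 1 1

After press 2 at (0,1):
0 0 1 0
1 1 1 1
1 1 1 1

Lights still on: 9

Answer: no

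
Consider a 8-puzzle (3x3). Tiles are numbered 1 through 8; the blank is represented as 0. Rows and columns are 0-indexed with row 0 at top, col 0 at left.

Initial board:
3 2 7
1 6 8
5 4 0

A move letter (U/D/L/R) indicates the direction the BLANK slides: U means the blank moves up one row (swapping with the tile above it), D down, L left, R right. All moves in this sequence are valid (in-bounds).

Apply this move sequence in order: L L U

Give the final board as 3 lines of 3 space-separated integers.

After move 1 (L):
3 2 7
1 6 8
5 0 4

After move 2 (L):
3 2 7
1 6 8
0 5 4

After move 3 (U):
3 2 7
0 6 8
1 5 4

Answer: 3 2 7
0 6 8
1 5 4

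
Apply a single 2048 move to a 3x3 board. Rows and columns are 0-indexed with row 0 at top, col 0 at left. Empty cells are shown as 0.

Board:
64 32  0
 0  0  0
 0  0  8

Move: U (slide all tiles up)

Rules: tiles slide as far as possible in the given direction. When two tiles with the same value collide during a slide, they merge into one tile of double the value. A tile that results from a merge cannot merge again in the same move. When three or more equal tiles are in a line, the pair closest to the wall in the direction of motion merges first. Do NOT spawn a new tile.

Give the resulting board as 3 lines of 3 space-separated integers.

Answer: 64 32  8
 0  0  0
 0  0  0

Derivation:
Slide up:
col 0: [64, 0, 0] -> [64, 0, 0]
col 1: [32, 0, 0] -> [32, 0, 0]
col 2: [0, 0, 8] -> [8, 0, 0]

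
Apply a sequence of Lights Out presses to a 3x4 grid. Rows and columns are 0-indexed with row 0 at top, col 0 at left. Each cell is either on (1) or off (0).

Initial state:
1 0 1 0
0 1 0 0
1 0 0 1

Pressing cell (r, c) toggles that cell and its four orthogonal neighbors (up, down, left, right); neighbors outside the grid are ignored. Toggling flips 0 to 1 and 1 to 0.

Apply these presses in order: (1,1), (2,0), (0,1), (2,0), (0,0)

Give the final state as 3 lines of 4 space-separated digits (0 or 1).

Answer: 1 1 0 0
0 1 1 0
1 1 0 1

Derivation:
After press 1 at (1,1):
1 1 1 0
1 0 1 0
1 1 0 1

After press 2 at (2,0):
1 1 1 0
0 0 1 0
0 0 0 1

After press 3 at (0,1):
0 0 0 0
0 1 1 0
0 0 0 1

After press 4 at (2,0):
0 0 0 0
1 1 1 0
1 1 0 1

After press 5 at (0,0):
1 1 0 0
0 1 1 0
1 1 0 1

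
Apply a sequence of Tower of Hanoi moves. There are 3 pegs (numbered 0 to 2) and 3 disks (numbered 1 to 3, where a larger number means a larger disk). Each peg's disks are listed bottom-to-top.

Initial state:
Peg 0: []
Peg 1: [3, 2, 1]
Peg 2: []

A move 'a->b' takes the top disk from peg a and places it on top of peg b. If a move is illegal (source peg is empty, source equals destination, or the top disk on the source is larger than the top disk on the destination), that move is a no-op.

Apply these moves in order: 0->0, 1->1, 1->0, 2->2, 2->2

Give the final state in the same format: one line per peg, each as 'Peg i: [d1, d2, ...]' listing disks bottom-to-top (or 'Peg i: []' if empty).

After move 1 (0->0):
Peg 0: []
Peg 1: [3, 2, 1]
Peg 2: []

After move 2 (1->1):
Peg 0: []
Peg 1: [3, 2, 1]
Peg 2: []

After move 3 (1->0):
Peg 0: [1]
Peg 1: [3, 2]
Peg 2: []

After move 4 (2->2):
Peg 0: [1]
Peg 1: [3, 2]
Peg 2: []

After move 5 (2->2):
Peg 0: [1]
Peg 1: [3, 2]
Peg 2: []

Answer: Peg 0: [1]
Peg 1: [3, 2]
Peg 2: []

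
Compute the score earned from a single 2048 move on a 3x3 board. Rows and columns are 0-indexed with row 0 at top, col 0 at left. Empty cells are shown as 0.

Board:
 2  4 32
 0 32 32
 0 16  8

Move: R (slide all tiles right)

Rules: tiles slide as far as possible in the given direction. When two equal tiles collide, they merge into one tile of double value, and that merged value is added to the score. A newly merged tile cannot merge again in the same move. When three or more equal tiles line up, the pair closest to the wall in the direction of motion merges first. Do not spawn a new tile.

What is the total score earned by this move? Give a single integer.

Slide right:
row 0: [2, 4, 32] -> [2, 4, 32]  score +0 (running 0)
row 1: [0, 32, 32] -> [0, 0, 64]  score +64 (running 64)
row 2: [0, 16, 8] -> [0, 16, 8]  score +0 (running 64)
Board after move:
 2  4 32
 0  0 64
 0 16  8

Answer: 64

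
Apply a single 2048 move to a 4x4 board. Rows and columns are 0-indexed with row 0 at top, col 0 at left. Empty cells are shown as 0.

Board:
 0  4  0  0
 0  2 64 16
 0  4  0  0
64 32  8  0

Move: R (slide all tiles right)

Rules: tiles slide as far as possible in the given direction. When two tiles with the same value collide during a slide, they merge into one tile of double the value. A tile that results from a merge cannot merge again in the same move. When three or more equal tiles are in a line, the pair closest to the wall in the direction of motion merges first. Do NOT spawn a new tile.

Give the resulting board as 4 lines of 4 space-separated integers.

Answer:  0  0  0  4
 0  2 64 16
 0  0  0  4
 0 64 32  8

Derivation:
Slide right:
row 0: [0, 4, 0, 0] -> [0, 0, 0, 4]
row 1: [0, 2, 64, 16] -> [0, 2, 64, 16]
row 2: [0, 4, 0, 0] -> [0, 0, 0, 4]
row 3: [64, 32, 8, 0] -> [0, 64, 32, 8]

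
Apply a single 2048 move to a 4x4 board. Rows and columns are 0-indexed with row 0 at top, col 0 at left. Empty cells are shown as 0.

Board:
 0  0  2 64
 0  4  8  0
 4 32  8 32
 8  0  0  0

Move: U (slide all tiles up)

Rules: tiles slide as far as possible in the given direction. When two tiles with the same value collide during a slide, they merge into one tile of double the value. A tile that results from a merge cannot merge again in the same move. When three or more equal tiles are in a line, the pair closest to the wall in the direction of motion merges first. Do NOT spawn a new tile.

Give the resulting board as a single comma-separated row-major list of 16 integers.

Slide up:
col 0: [0, 0, 4, 8] -> [4, 8, 0, 0]
col 1: [0, 4, 32, 0] -> [4, 32, 0, 0]
col 2: [2, 8, 8, 0] -> [2, 16, 0, 0]
col 3: [64, 0, 32, 0] -> [64, 32, 0, 0]

Answer: 4, 4, 2, 64, 8, 32, 16, 32, 0, 0, 0, 0, 0, 0, 0, 0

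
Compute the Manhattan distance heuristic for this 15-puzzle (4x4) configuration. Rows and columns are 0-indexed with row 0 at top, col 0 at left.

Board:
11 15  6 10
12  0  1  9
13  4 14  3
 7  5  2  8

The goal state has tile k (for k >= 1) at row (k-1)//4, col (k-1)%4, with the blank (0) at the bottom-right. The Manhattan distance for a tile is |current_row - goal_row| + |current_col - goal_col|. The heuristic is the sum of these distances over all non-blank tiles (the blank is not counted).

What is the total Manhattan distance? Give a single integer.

Answer: 48

Derivation:
Tile 11: at (0,0), goal (2,2), distance |0-2|+|0-2| = 4
Tile 15: at (0,1), goal (3,2), distance |0-3|+|1-2| = 4
Tile 6: at (0,2), goal (1,1), distance |0-1|+|2-1| = 2
Tile 10: at (0,3), goal (2,1), distance |0-2|+|3-1| = 4
Tile 12: at (1,0), goal (2,3), distance |1-2|+|0-3| = 4
Tile 1: at (1,2), goal (0,0), distance |1-0|+|2-0| = 3
Tile 9: at (1,3), goal (2,0), distance |1-2|+|3-0| = 4
Tile 13: at (2,0), goal (3,0), distance |2-3|+|0-0| = 1
Tile 4: at (2,1), goal (0,3), distance |2-0|+|1-3| = 4
Tile 14: at (2,2), goal (3,1), distance |2-3|+|2-1| = 2
Tile 3: at (2,3), goal (0,2), distance |2-0|+|3-2| = 3
Tile 7: at (3,0), goal (1,2), distance |3-1|+|0-2| = 4
Tile 5: at (3,1), goal (1,0), distance |3-1|+|1-0| = 3
Tile 2: at (3,2), goal (0,1), distance |3-0|+|2-1| = 4
Tile 8: at (3,3), goal (1,3), distance |3-1|+|3-3| = 2
Sum: 4 + 4 + 2 + 4 + 4 + 3 + 4 + 1 + 4 + 2 + 3 + 4 + 3 + 4 + 2 = 48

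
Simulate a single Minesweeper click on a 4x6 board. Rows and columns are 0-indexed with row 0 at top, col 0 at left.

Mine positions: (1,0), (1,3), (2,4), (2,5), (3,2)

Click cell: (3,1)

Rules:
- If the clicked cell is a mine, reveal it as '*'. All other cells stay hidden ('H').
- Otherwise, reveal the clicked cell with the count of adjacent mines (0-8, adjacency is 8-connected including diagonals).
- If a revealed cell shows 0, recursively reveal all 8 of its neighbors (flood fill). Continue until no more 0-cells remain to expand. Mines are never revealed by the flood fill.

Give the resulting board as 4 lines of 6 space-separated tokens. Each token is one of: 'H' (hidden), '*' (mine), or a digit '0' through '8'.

H H H H H H
H H H H H H
H H H H H H
H 1 H H H H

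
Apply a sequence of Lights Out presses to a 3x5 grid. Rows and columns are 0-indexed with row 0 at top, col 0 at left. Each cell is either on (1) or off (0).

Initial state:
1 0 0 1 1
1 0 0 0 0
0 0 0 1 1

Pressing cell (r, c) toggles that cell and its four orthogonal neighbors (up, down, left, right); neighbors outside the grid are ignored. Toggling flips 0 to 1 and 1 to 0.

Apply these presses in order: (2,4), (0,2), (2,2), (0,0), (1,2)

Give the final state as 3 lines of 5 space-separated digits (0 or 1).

Answer: 0 0 0 0 1
0 1 1 1 1
0 1 0 1 0

Derivation:
After press 1 at (2,4):
1 0 0 1 1
1 0 0 0 1
0 0 0 0 0

After press 2 at (0,2):
1 1 1 0 1
1 0 1 0 1
0 0 0 0 0

After press 3 at (2,2):
1 1 1 0 1
1 0 0 0 1
0 1 1 1 0

After press 4 at (0,0):
0 0 1 0 1
0 0 0 0 1
0 1 1 1 0

After press 5 at (1,2):
0 0 0 0 1
0 1 1 1 1
0 1 0 1 0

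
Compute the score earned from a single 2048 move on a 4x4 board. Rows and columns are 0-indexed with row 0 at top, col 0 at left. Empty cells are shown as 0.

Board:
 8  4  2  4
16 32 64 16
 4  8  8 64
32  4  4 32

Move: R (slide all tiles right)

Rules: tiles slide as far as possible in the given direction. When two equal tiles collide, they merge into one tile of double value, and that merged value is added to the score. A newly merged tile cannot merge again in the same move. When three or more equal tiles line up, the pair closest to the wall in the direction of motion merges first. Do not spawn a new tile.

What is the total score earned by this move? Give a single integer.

Slide right:
row 0: [8, 4, 2, 4] -> [8, 4, 2, 4]  score +0 (running 0)
row 1: [16, 32, 64, 16] -> [16, 32, 64, 16]  score +0 (running 0)
row 2: [4, 8, 8, 64] -> [0, 4, 16, 64]  score +16 (running 16)
row 3: [32, 4, 4, 32] -> [0, 32, 8, 32]  score +8 (running 24)
Board after move:
 8  4  2  4
16 32 64 16
 0  4 16 64
 0 32  8 32

Answer: 24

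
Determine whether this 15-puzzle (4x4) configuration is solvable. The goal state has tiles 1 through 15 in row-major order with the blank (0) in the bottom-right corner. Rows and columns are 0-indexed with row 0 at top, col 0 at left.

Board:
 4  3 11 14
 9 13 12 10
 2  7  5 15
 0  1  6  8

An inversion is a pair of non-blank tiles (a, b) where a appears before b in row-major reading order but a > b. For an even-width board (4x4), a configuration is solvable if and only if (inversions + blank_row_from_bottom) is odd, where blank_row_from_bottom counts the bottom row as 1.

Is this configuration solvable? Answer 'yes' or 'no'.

Inversions: 58
Blank is in row 3 (0-indexed from top), which is row 1 counting from the bottom (bottom = 1).
58 + 1 = 59, which is odd, so the puzzle is solvable.

Answer: yes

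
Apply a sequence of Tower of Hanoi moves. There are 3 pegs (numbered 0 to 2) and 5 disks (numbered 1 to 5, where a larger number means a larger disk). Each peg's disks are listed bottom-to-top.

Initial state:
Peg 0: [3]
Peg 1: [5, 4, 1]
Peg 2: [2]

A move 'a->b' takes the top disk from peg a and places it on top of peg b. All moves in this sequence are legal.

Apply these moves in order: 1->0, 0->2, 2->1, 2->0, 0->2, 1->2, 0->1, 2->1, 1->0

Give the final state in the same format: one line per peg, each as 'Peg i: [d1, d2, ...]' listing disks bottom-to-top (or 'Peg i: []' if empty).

Answer: Peg 0: [1]
Peg 1: [5, 4, 3]
Peg 2: [2]

Derivation:
After move 1 (1->0):
Peg 0: [3, 1]
Peg 1: [5, 4]
Peg 2: [2]

After move 2 (0->2):
Peg 0: [3]
Peg 1: [5, 4]
Peg 2: [2, 1]

After move 3 (2->1):
Peg 0: [3]
Peg 1: [5, 4, 1]
Peg 2: [2]

After move 4 (2->0):
Peg 0: [3, 2]
Peg 1: [5, 4, 1]
Peg 2: []

After move 5 (0->2):
Peg 0: [3]
Peg 1: [5, 4, 1]
Peg 2: [2]

After move 6 (1->2):
Peg 0: [3]
Peg 1: [5, 4]
Peg 2: [2, 1]

After move 7 (0->1):
Peg 0: []
Peg 1: [5, 4, 3]
Peg 2: [2, 1]

After move 8 (2->1):
Peg 0: []
Peg 1: [5, 4, 3, 1]
Peg 2: [2]

After move 9 (1->0):
Peg 0: [1]
Peg 1: [5, 4, 3]
Peg 2: [2]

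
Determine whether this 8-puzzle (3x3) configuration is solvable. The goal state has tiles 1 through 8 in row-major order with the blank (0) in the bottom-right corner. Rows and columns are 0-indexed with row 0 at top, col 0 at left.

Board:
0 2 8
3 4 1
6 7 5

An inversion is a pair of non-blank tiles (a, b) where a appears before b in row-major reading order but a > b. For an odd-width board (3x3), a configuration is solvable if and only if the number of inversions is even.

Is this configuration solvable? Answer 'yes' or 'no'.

Inversions (pairs i<j in row-major order where tile[i] > tile[j] > 0): 11
11 is odd, so the puzzle is not solvable.

Answer: no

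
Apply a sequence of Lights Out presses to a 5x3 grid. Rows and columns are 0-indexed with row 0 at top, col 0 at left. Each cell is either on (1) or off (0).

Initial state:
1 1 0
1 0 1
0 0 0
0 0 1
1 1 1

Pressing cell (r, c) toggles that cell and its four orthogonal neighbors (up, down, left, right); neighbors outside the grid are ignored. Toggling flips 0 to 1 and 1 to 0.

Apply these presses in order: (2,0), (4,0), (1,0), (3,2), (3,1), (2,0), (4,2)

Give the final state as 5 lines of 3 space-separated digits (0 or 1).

Answer: 0 1 0
0 1 1
1 1 1
0 0 0
0 0 1

Derivation:
After press 1 at (2,0):
1 1 0
0 0 1
1 1 0
1 0 1
1 1 1

After press 2 at (4,0):
1 1 0
0 0 1
1 1 0
0 0 1
0 0 1

After press 3 at (1,0):
0 1 0
1 1 1
0 1 0
0 0 1
0 0 1

After press 4 at (3,2):
0 1 0
1 1 1
0 1 1
0 1 0
0 0 0

After press 5 at (3,1):
0 1 0
1 1 1
0 0 1
1 0 1
0 1 0

After press 6 at (2,0):
0 1 0
0 1 1
1 1 1
0 0 1
0 1 0

After press 7 at (4,2):
0 1 0
0 1 1
1 1 1
0 0 0
0 0 1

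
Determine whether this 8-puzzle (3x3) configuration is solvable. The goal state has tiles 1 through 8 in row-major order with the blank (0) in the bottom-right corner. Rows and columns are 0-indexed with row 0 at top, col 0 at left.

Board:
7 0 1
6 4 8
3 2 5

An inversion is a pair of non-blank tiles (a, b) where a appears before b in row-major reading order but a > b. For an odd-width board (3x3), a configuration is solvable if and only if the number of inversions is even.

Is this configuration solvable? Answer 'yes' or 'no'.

Answer: yes

Derivation:
Inversions (pairs i<j in row-major order where tile[i] > tile[j] > 0): 16
16 is even, so the puzzle is solvable.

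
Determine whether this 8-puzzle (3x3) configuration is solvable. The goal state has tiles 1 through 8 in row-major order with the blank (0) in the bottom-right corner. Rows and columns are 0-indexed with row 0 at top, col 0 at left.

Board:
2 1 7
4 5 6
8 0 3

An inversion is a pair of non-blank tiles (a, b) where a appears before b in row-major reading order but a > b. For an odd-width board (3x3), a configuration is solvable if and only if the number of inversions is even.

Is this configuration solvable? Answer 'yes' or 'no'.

Answer: no

Derivation:
Inversions (pairs i<j in row-major order where tile[i] > tile[j] > 0): 9
9 is odd, so the puzzle is not solvable.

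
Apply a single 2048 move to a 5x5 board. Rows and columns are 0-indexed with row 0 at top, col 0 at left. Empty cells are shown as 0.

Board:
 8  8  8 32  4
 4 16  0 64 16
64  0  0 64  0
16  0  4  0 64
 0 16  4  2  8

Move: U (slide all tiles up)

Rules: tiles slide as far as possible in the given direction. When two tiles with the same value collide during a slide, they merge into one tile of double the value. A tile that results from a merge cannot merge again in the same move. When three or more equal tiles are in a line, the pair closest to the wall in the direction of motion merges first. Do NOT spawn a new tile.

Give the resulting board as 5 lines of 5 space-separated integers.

Answer:   8   8   8  32   4
  4  32   8 128  16
 64   0   0   2  64
 16   0   0   0   8
  0   0   0   0   0

Derivation:
Slide up:
col 0: [8, 4, 64, 16, 0] -> [8, 4, 64, 16, 0]
col 1: [8, 16, 0, 0, 16] -> [8, 32, 0, 0, 0]
col 2: [8, 0, 0, 4, 4] -> [8, 8, 0, 0, 0]
col 3: [32, 64, 64, 0, 2] -> [32, 128, 2, 0, 0]
col 4: [4, 16, 0, 64, 8] -> [4, 16, 64, 8, 0]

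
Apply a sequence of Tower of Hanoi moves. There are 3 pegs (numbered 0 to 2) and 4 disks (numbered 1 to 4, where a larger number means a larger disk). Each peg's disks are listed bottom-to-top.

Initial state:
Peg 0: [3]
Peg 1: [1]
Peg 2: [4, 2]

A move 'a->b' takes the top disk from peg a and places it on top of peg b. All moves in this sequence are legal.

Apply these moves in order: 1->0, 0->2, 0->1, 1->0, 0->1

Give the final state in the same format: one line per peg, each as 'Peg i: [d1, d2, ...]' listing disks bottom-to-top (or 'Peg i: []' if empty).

After move 1 (1->0):
Peg 0: [3, 1]
Peg 1: []
Peg 2: [4, 2]

After move 2 (0->2):
Peg 0: [3]
Peg 1: []
Peg 2: [4, 2, 1]

After move 3 (0->1):
Peg 0: []
Peg 1: [3]
Peg 2: [4, 2, 1]

After move 4 (1->0):
Peg 0: [3]
Peg 1: []
Peg 2: [4, 2, 1]

After move 5 (0->1):
Peg 0: []
Peg 1: [3]
Peg 2: [4, 2, 1]

Answer: Peg 0: []
Peg 1: [3]
Peg 2: [4, 2, 1]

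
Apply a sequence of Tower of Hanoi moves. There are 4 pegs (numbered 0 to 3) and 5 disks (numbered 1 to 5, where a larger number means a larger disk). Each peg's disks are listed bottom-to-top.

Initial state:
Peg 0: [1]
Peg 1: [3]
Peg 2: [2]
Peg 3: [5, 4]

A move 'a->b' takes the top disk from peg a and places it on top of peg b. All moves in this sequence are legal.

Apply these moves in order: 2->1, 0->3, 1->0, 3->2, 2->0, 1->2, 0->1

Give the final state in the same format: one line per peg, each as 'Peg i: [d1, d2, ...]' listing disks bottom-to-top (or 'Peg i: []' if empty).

Answer: Peg 0: [2]
Peg 1: [1]
Peg 2: [3]
Peg 3: [5, 4]

Derivation:
After move 1 (2->1):
Peg 0: [1]
Peg 1: [3, 2]
Peg 2: []
Peg 3: [5, 4]

After move 2 (0->3):
Peg 0: []
Peg 1: [3, 2]
Peg 2: []
Peg 3: [5, 4, 1]

After move 3 (1->0):
Peg 0: [2]
Peg 1: [3]
Peg 2: []
Peg 3: [5, 4, 1]

After move 4 (3->2):
Peg 0: [2]
Peg 1: [3]
Peg 2: [1]
Peg 3: [5, 4]

After move 5 (2->0):
Peg 0: [2, 1]
Peg 1: [3]
Peg 2: []
Peg 3: [5, 4]

After move 6 (1->2):
Peg 0: [2, 1]
Peg 1: []
Peg 2: [3]
Peg 3: [5, 4]

After move 7 (0->1):
Peg 0: [2]
Peg 1: [1]
Peg 2: [3]
Peg 3: [5, 4]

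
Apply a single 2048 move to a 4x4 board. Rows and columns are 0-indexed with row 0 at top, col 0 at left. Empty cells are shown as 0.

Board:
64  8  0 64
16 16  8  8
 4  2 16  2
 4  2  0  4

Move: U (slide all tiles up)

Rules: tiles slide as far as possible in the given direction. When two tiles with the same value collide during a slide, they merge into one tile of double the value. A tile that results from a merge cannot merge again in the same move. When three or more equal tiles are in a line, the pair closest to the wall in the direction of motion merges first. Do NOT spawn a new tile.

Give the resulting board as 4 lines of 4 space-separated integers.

Slide up:
col 0: [64, 16, 4, 4] -> [64, 16, 8, 0]
col 1: [8, 16, 2, 2] -> [8, 16, 4, 0]
col 2: [0, 8, 16, 0] -> [8, 16, 0, 0]
col 3: [64, 8, 2, 4] -> [64, 8, 2, 4]

Answer: 64  8  8 64
16 16 16  8
 8  4  0  2
 0  0  0  4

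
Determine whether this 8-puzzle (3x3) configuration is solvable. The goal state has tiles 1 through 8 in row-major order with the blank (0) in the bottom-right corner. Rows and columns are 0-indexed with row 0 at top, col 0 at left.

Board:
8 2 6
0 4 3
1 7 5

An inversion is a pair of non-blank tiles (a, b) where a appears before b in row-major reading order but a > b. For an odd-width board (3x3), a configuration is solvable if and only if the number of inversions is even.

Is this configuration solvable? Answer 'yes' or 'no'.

Inversions (pairs i<j in row-major order where tile[i] > tile[j] > 0): 16
16 is even, so the puzzle is solvable.

Answer: yes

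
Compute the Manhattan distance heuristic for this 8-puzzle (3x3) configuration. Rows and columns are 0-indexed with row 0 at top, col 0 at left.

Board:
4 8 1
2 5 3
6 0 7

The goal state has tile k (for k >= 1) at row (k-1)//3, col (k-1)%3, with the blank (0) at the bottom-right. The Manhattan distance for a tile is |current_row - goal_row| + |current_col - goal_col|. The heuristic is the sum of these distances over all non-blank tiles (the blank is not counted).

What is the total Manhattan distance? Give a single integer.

Answer: 13

Derivation:
Tile 4: at (0,0), goal (1,0), distance |0-1|+|0-0| = 1
Tile 8: at (0,1), goal (2,1), distance |0-2|+|1-1| = 2
Tile 1: at (0,2), goal (0,0), distance |0-0|+|2-0| = 2
Tile 2: at (1,0), goal (0,1), distance |1-0|+|0-1| = 2
Tile 5: at (1,1), goal (1,1), distance |1-1|+|1-1| = 0
Tile 3: at (1,2), goal (0,2), distance |1-0|+|2-2| = 1
Tile 6: at (2,0), goal (1,2), distance |2-1|+|0-2| = 3
Tile 7: at (2,2), goal (2,0), distance |2-2|+|2-0| = 2
Sum: 1 + 2 + 2 + 2 + 0 + 1 + 3 + 2 = 13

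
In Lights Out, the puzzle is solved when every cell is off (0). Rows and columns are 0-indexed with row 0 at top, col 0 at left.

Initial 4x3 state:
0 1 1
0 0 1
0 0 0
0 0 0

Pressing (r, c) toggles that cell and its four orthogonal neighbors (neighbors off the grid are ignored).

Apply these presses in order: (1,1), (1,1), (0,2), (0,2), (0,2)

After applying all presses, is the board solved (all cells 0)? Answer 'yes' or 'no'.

Answer: yes

Derivation:
After press 1 at (1,1):
0 0 1
1 1 0
0 1 0
0 0 0

After press 2 at (1,1):
0 1 1
0 0 1
0 0 0
0 0 0

After press 3 at (0,2):
0 0 0
0 0 0
0 0 0
0 0 0

After press 4 at (0,2):
0 1 1
0 0 1
0 0 0
0 0 0

After press 5 at (0,2):
0 0 0
0 0 0
0 0 0
0 0 0

Lights still on: 0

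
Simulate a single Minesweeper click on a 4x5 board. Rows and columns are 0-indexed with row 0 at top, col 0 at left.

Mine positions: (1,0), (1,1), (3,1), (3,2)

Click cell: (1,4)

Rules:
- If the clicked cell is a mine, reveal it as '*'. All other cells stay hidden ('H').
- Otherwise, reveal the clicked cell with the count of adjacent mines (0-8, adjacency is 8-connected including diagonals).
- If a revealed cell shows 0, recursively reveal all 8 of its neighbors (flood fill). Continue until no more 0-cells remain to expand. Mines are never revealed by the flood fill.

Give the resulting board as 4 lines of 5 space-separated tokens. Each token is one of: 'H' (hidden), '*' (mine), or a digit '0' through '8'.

H H 1 0 0
H H 1 0 0
H H 3 1 0
H H H 1 0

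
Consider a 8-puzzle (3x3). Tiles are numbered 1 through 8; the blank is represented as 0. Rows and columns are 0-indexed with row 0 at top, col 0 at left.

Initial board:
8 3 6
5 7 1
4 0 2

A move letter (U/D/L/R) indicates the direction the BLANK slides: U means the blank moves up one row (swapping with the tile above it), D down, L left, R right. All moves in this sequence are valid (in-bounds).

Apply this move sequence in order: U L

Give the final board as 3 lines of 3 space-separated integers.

After move 1 (U):
8 3 6
5 0 1
4 7 2

After move 2 (L):
8 3 6
0 5 1
4 7 2

Answer: 8 3 6
0 5 1
4 7 2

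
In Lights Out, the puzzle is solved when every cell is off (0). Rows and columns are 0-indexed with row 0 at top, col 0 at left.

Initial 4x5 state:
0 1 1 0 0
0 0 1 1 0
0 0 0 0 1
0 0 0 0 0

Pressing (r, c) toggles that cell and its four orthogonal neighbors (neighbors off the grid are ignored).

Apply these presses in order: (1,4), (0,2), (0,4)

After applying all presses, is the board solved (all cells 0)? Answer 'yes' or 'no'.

Answer: yes

Derivation:
After press 1 at (1,4):
0 1 1 0 1
0 0 1 0 1
0 0 0 0 0
0 0 0 0 0

After press 2 at (0,2):
0 0 0 1 1
0 0 0 0 1
0 0 0 0 0
0 0 0 0 0

After press 3 at (0,4):
0 0 0 0 0
0 0 0 0 0
0 0 0 0 0
0 0 0 0 0

Lights still on: 0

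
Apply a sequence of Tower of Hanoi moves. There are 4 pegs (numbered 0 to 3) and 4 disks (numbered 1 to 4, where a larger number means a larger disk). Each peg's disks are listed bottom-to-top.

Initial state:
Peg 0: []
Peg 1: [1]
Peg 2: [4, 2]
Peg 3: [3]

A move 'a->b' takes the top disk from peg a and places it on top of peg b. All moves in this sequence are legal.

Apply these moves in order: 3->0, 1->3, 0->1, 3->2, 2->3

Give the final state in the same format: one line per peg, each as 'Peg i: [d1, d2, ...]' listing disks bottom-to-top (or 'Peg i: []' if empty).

After move 1 (3->0):
Peg 0: [3]
Peg 1: [1]
Peg 2: [4, 2]
Peg 3: []

After move 2 (1->3):
Peg 0: [3]
Peg 1: []
Peg 2: [4, 2]
Peg 3: [1]

After move 3 (0->1):
Peg 0: []
Peg 1: [3]
Peg 2: [4, 2]
Peg 3: [1]

After move 4 (3->2):
Peg 0: []
Peg 1: [3]
Peg 2: [4, 2, 1]
Peg 3: []

After move 5 (2->3):
Peg 0: []
Peg 1: [3]
Peg 2: [4, 2]
Peg 3: [1]

Answer: Peg 0: []
Peg 1: [3]
Peg 2: [4, 2]
Peg 3: [1]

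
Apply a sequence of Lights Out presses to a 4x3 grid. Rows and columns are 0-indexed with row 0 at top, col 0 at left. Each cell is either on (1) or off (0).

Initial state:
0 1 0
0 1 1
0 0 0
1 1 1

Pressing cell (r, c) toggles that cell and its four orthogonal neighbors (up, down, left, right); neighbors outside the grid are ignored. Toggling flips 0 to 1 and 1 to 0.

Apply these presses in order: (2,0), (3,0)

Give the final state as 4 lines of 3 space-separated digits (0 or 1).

Answer: 0 1 0
1 1 1
0 1 0
1 0 1

Derivation:
After press 1 at (2,0):
0 1 0
1 1 1
1 1 0
0 1 1

After press 2 at (3,0):
0 1 0
1 1 1
0 1 0
1 0 1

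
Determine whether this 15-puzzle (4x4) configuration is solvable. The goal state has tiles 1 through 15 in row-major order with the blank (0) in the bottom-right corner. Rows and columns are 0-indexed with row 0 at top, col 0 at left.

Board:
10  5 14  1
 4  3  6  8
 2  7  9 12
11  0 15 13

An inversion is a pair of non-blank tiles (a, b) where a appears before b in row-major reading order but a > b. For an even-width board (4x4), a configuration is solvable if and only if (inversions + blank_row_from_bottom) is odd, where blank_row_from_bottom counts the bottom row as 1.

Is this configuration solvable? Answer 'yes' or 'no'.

Inversions: 32
Blank is in row 3 (0-indexed from top), which is row 1 counting from the bottom (bottom = 1).
32 + 1 = 33, which is odd, so the puzzle is solvable.

Answer: yes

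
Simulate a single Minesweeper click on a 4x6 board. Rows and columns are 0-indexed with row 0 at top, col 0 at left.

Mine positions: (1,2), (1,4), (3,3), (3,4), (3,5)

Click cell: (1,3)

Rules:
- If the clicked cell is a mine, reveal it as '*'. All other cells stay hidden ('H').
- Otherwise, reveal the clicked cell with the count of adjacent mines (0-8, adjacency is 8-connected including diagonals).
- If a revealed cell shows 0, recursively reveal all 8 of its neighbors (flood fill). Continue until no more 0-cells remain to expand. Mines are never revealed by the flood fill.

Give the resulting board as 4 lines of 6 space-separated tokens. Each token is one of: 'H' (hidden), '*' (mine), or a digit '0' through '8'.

H H H H H H
H H H 2 H H
H H H H H H
H H H H H H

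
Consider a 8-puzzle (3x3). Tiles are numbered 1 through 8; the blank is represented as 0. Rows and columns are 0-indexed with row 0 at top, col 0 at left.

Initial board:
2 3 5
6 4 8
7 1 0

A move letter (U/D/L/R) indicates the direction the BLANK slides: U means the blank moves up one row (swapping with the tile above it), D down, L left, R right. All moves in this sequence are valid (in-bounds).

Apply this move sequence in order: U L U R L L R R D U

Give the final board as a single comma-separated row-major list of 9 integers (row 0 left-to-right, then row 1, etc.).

Answer: 2, 5, 0, 6, 3, 4, 7, 1, 8

Derivation:
After move 1 (U):
2 3 5
6 4 0
7 1 8

After move 2 (L):
2 3 5
6 0 4
7 1 8

After move 3 (U):
2 0 5
6 3 4
7 1 8

After move 4 (R):
2 5 0
6 3 4
7 1 8

After move 5 (L):
2 0 5
6 3 4
7 1 8

After move 6 (L):
0 2 5
6 3 4
7 1 8

After move 7 (R):
2 0 5
6 3 4
7 1 8

After move 8 (R):
2 5 0
6 3 4
7 1 8

After move 9 (D):
2 5 4
6 3 0
7 1 8

After move 10 (U):
2 5 0
6 3 4
7 1 8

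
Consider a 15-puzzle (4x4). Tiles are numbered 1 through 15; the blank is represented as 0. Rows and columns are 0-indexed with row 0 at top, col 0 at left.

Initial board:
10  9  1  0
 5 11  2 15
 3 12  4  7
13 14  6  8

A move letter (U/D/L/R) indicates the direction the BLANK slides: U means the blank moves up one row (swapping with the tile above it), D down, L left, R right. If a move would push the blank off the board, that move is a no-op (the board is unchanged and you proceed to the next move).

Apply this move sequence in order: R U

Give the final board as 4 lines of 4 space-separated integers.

After move 1 (R):
10  9  1  0
 5 11  2 15
 3 12  4  7
13 14  6  8

After move 2 (U):
10  9  1  0
 5 11  2 15
 3 12  4  7
13 14  6  8

Answer: 10  9  1  0
 5 11  2 15
 3 12  4  7
13 14  6  8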